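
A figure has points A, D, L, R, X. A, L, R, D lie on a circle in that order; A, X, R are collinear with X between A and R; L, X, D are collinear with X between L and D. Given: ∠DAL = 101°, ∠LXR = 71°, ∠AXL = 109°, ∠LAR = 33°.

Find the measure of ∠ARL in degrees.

1. ∠DRL = 79°  [cyclic ALRD, opposite ∠A+∠R]
2. ∠LDR = 33°  [same arc LR]
3. ∠DLR = 68°  [△LRD]
4. ∠ARL = 41°  [△LXR]

∠ARL = 41°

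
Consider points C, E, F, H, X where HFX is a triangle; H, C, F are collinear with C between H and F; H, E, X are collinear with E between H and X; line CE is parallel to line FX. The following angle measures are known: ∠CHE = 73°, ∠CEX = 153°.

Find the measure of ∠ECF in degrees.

∠ECF = 100°

1. ∠CEH = 27°  [linear pair at E on HX]
2. ∠ECH = 80°  [△HCE]
3. ∠ECF = 100°  [linear pair at C on HF]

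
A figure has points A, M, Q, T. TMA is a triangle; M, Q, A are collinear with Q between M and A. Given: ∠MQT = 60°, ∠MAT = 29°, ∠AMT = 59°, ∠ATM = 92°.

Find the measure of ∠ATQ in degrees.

1. ∠AQT = 120°  [linear pair at Q on MA]
2. ∠QAT = 29°  [Q on ray AM]
3. ∠ATQ = 31°  [△TQA]

∠ATQ = 31°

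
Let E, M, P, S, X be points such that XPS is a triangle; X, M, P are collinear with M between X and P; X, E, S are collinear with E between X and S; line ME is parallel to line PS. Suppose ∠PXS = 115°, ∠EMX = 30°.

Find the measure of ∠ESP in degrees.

1. ∠EXM = 115°  [M on XP, E on XS]
2. ∠MEX = 35°  [△XME]
3. ∠MES = 145°  [linear pair at E on XS]
4. ∠ESP = 35°  [ME∥PS, co-interior at S–E]

∠ESP = 35°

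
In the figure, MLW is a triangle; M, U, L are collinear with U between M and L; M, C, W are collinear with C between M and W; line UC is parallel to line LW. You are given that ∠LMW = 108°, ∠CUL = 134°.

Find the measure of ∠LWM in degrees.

1. ∠CMU = 108°  [U on ML, C on MW]
2. ∠CUM = 46°  [linear pair at U on ML]
3. ∠MCU = 26°  [△MUC]
4. ∠LWM = 26°  [UC∥LW, corresponding at C]

∠LWM = 26°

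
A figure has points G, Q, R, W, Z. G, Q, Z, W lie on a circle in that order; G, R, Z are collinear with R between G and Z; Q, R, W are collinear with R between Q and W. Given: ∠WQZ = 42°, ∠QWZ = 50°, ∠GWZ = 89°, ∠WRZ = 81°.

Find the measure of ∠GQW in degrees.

1. ∠QGZ = 50°  [same arc QZ]
2. ∠GRQ = 81°  [vertical angles at R]
3. ∠GQW = 49°  [△GRQ]

∠GQW = 49°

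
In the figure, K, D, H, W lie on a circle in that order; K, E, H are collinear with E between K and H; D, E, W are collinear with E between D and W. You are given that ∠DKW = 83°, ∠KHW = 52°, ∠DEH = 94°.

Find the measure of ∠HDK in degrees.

1. ∠KDW = 52°  [same arc KW]
2. ∠DEK = 86°  [linear pair at E on KH]
3. ∠DWK = 45°  [△KDW]
4. ∠DKH = 42°  [△KED]
5. ∠DHK = 45°  [same arc KD]
6. ∠HDK = 93°  [△KDH]

∠HDK = 93°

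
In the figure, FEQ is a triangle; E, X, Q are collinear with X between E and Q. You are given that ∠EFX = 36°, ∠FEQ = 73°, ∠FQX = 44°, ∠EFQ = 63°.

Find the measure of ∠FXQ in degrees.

∠FXQ = 109°

1. ∠FEX = 73°  [X on ray EQ]
2. ∠EXF = 71°  [△FEX]
3. ∠FXQ = 109°  [linear pair at X on EQ]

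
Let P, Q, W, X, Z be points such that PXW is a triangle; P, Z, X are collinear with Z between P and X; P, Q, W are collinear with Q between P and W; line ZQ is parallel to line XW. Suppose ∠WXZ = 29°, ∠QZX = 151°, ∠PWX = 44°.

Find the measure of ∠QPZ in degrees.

1. ∠PZQ = 29°  [linear pair at Z on PX]
2. ∠PQZ = 44°  [ZQ∥XW, corresponding at Q]
3. ∠QPZ = 107°  [△PZQ]

∠QPZ = 107°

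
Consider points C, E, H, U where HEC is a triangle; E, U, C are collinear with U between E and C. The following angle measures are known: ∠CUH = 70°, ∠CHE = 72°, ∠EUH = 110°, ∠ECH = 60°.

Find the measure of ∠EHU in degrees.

1. ∠CEH = 48°  [△HEC]
2. ∠HEU = 48°  [U on ray EC]
3. ∠EHU = 22°  [△HEU]

∠EHU = 22°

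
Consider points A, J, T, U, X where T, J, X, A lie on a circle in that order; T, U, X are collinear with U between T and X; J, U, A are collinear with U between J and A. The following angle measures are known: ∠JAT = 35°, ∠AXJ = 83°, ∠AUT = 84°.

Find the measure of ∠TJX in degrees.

∠TJX = 109°

1. ∠JXT = 35°  [same arc TJ]
2. ∠ATJ = 97°  [cyclic TJXA, opposite ∠T+∠X]
3. ∠JUX = 84°  [vertical angles at U]
4. ∠AJT = 48°  [△TJA]
5. ∠JUT = 96°  [linear pair at U on TX]
6. ∠JTX = 36°  [△TUJ]
7. ∠TJX = 109°  [△TJX]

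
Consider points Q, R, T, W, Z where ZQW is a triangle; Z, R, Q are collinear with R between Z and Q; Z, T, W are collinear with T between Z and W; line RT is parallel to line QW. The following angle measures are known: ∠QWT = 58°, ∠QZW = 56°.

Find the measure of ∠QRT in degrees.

∠QRT = 114°

1. ∠QWZ = 58°  [T on ray WZ]
2. ∠WQZ = 66°  [△ZQW]
3. ∠TRZ = 66°  [RT∥QW, corresponding at R]
4. ∠QRT = 114°  [linear pair at R on ZQ]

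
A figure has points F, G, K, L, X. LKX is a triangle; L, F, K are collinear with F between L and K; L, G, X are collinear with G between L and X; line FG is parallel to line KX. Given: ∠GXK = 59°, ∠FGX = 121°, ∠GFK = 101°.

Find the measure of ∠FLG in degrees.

1. ∠FGL = 59°  [linear pair at G on LX]
2. ∠GFL = 79°  [linear pair at F on LK]
3. ∠FLG = 42°  [△LFG]

∠FLG = 42°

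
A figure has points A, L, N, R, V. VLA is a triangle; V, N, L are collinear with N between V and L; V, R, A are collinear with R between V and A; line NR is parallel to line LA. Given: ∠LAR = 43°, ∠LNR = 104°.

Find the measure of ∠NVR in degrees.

1. ∠LAV = 43°  [R on ray AV]
2. ∠RNV = 76°  [linear pair at N on VL]
3. ∠NRV = 43°  [NR∥LA, corresponding at R]
4. ∠NVR = 61°  [△VNR]

∠NVR = 61°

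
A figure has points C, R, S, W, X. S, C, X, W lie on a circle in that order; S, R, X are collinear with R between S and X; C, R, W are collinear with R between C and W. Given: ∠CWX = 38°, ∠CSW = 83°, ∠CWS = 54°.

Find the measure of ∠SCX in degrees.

∠SCX = 88°

1. ∠CSX = 38°  [same arc CX]
2. ∠CXS = 54°  [same arc SC]
3. ∠SCX = 88°  [△SCX]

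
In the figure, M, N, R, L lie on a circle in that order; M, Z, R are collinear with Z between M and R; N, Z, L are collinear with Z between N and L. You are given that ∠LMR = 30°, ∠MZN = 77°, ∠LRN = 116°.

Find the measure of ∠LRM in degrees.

∠LRM = 69°

1. ∠LNR = 30°  [same arc RL]
2. ∠LZR = 77°  [vertical angles at Z]
3. ∠NLR = 34°  [△NRL]
4. ∠LRM = 69°  [△RZL]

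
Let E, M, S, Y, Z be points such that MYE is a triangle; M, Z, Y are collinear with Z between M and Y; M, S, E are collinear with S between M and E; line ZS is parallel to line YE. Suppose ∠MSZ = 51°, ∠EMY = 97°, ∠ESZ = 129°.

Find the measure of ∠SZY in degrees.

1. ∠MEY = 51°  [ZS∥YE, corresponding at S]
2. ∠EYM = 32°  [△MYE]
3. ∠MZS = 32°  [ZS∥YE, corresponding at Z]
4. ∠SZY = 148°  [linear pair at Z on MY]

∠SZY = 148°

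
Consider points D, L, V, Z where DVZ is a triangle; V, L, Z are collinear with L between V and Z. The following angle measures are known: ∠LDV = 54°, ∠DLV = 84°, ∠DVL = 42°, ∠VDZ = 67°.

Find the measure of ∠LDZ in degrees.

∠LDZ = 13°

1. ∠DLZ = 96°  [linear pair at L on VZ]
2. ∠DVZ = 42°  [L on ray VZ]
3. ∠DZV = 71°  [△DVZ]
4. ∠DZL = 71°  [L on ray ZV]
5. ∠LDZ = 13°  [△DLZ]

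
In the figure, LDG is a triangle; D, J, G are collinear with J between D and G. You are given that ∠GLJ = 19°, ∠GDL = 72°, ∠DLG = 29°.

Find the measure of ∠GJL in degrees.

1. ∠DGL = 79°  [△LDG]
2. ∠JGL = 79°  [J on ray GD]
3. ∠GJL = 82°  [△LJG]

∠GJL = 82°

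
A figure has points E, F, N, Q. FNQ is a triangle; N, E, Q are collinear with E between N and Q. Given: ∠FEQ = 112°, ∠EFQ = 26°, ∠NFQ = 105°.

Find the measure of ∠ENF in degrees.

∠ENF = 33°

1. ∠EQF = 42°  [△FEQ]
2. ∠FQN = 42°  [E on ray QN]
3. ∠FNQ = 33°  [△FNQ]
4. ∠ENF = 33°  [E on ray NQ]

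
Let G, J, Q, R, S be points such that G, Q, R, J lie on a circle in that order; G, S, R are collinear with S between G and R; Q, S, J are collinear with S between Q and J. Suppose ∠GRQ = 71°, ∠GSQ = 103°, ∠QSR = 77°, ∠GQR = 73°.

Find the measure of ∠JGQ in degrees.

1. ∠GJQ = 71°  [same arc GQ]
2. ∠QGR = 36°  [△GQR]
3. ∠GQJ = 41°  [△GSQ]
4. ∠JGQ = 68°  [△GQJ]

∠JGQ = 68°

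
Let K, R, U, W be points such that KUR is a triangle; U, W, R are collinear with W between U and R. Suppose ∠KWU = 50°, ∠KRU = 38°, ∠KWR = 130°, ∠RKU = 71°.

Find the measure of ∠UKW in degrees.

1. ∠KUR = 71°  [△KUR]
2. ∠KUW = 71°  [W on ray UR]
3. ∠UKW = 59°  [△KUW]

∠UKW = 59°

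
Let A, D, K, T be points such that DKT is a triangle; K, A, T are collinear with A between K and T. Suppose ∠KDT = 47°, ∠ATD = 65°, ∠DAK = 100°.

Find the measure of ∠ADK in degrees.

∠ADK = 12°

1. ∠DTK = 65°  [A on ray TK]
2. ∠DKT = 68°  [△DKT]
3. ∠AKD = 68°  [A on ray KT]
4. ∠ADK = 12°  [△DKA]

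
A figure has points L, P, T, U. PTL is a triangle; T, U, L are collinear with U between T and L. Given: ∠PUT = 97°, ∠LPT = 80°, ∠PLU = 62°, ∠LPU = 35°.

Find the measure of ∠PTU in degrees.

1. ∠PLT = 62°  [U on ray LT]
2. ∠LTP = 38°  [△PTL]
3. ∠PTU = 38°  [U on ray TL]

∠PTU = 38°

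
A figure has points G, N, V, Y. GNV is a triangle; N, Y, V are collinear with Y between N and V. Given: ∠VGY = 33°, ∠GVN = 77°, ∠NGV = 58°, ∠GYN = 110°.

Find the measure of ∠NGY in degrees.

∠NGY = 25°

1. ∠GNV = 45°  [△GNV]
2. ∠GNY = 45°  [Y on ray NV]
3. ∠NGY = 25°  [△GNY]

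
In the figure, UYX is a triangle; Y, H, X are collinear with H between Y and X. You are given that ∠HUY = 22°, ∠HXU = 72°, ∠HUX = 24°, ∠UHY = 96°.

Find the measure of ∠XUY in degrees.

∠XUY = 46°

1. ∠HYU = 62°  [△UYH]
2. ∠UXY = 72°  [H on ray XY]
3. ∠UYX = 62°  [H on ray YX]
4. ∠XUY = 46°  [△UYX]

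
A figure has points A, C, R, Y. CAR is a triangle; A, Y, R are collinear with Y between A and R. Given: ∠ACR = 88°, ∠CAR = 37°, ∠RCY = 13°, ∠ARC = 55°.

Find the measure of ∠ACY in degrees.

∠ACY = 75°

1. ∠CAY = 37°  [Y on ray AR]
2. ∠CRY = 55°  [Y on ray RA]
3. ∠CYR = 112°  [△CYR]
4. ∠AYC = 68°  [linear pair at Y on AR]
5. ∠ACY = 75°  [△CAY]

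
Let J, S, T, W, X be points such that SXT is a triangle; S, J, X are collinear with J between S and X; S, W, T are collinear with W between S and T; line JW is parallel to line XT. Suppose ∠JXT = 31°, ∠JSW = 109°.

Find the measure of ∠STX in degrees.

1. ∠SXT = 31°  [J on ray XS]
2. ∠TSX = 109°  [J on SX, W on ST]
3. ∠STX = 40°  [△SXT]

∠STX = 40°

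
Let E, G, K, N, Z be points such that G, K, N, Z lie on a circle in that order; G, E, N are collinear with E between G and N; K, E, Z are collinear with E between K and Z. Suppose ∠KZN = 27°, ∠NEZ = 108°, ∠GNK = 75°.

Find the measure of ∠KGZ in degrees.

∠KGZ = 60°

1. ∠KGN = 27°  [same arc KN]
2. ∠GEK = 108°  [vertical angles at E]
3. ∠GZK = 75°  [same arc GK]
4. ∠GKZ = 45°  [△GEK]
5. ∠KGZ = 60°  [△GKZ]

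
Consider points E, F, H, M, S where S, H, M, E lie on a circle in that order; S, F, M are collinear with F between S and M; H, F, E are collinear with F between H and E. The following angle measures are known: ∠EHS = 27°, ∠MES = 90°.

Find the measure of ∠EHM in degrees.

1. ∠EMS = 27°  [same arc SE]
2. ∠ESM = 63°  [△SME]
3. ∠EHM = 63°  [same arc ME]

∠EHM = 63°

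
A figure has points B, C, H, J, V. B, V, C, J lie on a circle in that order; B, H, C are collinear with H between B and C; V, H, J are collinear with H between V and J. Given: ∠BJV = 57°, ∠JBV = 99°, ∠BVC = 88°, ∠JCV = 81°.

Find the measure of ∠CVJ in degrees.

∠CVJ = 64°

1. ∠BVJ = 24°  [△BVJ]
2. ∠BJC = 92°  [cyclic BVCJ, opposite ∠V+∠J]
3. ∠BCJ = 24°  [same arc BJ]
4. ∠CBJ = 64°  [△BCJ]
5. ∠CVJ = 64°  [same arc CJ]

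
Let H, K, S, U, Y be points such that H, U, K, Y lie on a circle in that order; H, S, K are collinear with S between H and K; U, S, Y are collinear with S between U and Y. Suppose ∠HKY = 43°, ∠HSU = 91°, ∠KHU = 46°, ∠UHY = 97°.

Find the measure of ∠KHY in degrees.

∠KHY = 51°

1. ∠HUY = 43°  [same arc HY]
2. ∠KSY = 91°  [vertical angles at S]
3. ∠HYU = 40°  [△HUY]
4. ∠HSY = 89°  [linear pair at S on HK]
5. ∠KHY = 51°  [△HSY]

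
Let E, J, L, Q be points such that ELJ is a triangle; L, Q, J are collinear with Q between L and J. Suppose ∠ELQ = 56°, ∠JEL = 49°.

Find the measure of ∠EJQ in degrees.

∠EJQ = 75°

1. ∠ELJ = 56°  [Q on ray LJ]
2. ∠EJL = 75°  [△ELJ]
3. ∠EJQ = 75°  [Q on ray JL]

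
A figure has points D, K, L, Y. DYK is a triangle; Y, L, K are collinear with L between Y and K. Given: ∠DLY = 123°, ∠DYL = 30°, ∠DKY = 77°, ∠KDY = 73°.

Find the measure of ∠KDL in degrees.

∠KDL = 46°

1. ∠DLK = 57°  [linear pair at L on YK]
2. ∠DKL = 77°  [L on ray KY]
3. ∠KDL = 46°  [△DLK]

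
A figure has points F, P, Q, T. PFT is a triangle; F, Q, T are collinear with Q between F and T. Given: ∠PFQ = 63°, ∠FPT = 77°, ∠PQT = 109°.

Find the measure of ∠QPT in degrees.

∠QPT = 31°

1. ∠PFT = 63°  [Q on ray FT]
2. ∠FTP = 40°  [△PFT]
3. ∠PTQ = 40°  [Q on ray TF]
4. ∠QPT = 31°  [△PQT]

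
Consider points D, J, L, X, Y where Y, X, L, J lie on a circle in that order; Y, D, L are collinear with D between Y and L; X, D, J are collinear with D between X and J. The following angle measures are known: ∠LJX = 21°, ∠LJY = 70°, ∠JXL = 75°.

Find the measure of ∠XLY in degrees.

1. ∠LYX = 21°  [same arc XL]
2. ∠LXY = 110°  [cyclic YXLJ, opposite ∠X+∠J]
3. ∠XLY = 49°  [△YXL]

∠XLY = 49°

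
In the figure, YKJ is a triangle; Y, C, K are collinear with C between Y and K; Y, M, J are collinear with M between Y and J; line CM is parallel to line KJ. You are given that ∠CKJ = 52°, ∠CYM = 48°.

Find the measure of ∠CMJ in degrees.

∠CMJ = 100°

1. ∠JKY = 52°  [C on ray KY]
2. ∠JYK = 48°  [C on YK, M on YJ]
3. ∠KJY = 80°  [△YKJ]
4. ∠CMY = 80°  [CM∥KJ, corresponding at M]
5. ∠CMJ = 100°  [linear pair at M on YJ]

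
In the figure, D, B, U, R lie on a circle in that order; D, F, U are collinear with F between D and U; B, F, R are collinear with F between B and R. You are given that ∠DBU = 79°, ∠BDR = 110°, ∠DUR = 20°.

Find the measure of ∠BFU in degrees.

∠BFU = 71°

1. ∠DRU = 101°  [cyclic DBUR, opposite ∠B+∠R]
2. ∠DBR = 20°  [same arc DR]
3. ∠RDU = 59°  [△DUR]
4. ∠BRD = 50°  [△DBR]
5. ∠RBU = 59°  [same arc UR]
6. ∠BUD = 50°  [same arc DB]
7. ∠BFU = 71°  [△BFU]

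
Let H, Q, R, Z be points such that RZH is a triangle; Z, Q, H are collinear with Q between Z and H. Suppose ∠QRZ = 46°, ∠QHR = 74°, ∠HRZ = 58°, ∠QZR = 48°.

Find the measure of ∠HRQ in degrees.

∠HRQ = 12°

1. ∠RQZ = 86°  [△RZQ]
2. ∠HQR = 94°  [linear pair at Q on ZH]
3. ∠HRQ = 12°  [△RQH]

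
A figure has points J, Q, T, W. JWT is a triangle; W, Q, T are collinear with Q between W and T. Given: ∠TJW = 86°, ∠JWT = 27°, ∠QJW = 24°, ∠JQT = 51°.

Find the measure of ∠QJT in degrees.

1. ∠JTW = 67°  [△JWT]
2. ∠JTQ = 67°  [Q on ray TW]
3. ∠QJT = 62°  [△JQT]

∠QJT = 62°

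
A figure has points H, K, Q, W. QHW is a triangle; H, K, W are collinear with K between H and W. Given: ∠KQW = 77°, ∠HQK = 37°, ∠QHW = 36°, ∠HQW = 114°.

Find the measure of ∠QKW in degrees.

∠QKW = 73°

1. ∠HWQ = 30°  [△QHW]
2. ∠KWQ = 30°  [K on ray WH]
3. ∠QKW = 73°  [△QKW]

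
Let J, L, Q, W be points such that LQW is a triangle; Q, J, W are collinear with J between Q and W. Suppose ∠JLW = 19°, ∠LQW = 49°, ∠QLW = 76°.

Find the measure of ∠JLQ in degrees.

1. ∠LWQ = 55°  [△LQW]
2. ∠JQL = 49°  [J on ray QW]
3. ∠JWL = 55°  [J on ray WQ]
4. ∠LJW = 106°  [△LJW]
5. ∠LJQ = 74°  [linear pair at J on QW]
6. ∠JLQ = 57°  [△LQJ]

∠JLQ = 57°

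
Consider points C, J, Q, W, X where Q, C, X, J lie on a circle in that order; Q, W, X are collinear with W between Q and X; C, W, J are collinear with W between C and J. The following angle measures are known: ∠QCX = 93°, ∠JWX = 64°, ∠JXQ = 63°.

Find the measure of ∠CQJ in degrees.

1. ∠QJX = 87°  [cyclic QCXJ, opposite ∠C+∠J]
2. ∠JWQ = 116°  [linear pair at W on QX]
3. ∠JCQ = 63°  [same arc QJ]
4. ∠JQX = 30°  [△QXJ]
5. ∠CJQ = 34°  [△QWJ]
6. ∠CQJ = 83°  [△QCJ]

∠CQJ = 83°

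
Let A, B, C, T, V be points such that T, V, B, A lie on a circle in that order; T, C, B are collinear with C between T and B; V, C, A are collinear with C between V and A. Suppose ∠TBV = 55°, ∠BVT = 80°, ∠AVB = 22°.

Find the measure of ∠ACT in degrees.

∠ACT = 103°

1. ∠TAV = 55°  [same arc TV]
2. ∠ATB = 22°  [same arc BA]
3. ∠ACT = 103°  [△TCA]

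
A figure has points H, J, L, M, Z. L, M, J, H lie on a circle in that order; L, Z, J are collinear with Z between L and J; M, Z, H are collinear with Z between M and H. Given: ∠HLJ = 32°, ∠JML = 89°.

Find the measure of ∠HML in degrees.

1. ∠JHL = 91°  [cyclic LMJH, opposite ∠M+∠H]
2. ∠HJL = 57°  [△LJH]
3. ∠HML = 57°  [same arc LH]

∠HML = 57°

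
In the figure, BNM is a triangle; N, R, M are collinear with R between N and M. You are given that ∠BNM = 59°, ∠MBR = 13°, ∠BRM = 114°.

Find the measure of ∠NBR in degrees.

1. ∠BNR = 59°  [R on ray NM]
2. ∠BRN = 66°  [linear pair at R on NM]
3. ∠NBR = 55°  [△BNR]

∠NBR = 55°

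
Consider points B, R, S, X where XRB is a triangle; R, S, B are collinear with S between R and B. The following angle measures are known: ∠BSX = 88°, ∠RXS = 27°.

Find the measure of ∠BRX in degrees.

∠BRX = 61°

1. ∠RSX = 92°  [linear pair at S on RB]
2. ∠SRX = 61°  [△XRS]
3. ∠BRX = 61°  [S on ray RB]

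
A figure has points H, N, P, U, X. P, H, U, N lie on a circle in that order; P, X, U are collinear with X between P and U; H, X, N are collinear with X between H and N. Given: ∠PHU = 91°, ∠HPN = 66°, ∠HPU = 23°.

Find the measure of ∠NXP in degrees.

1. ∠HUP = 66°  [△PHU]
2. ∠HUN = 114°  [cyclic PHUN, opposite ∠P+∠U]
3. ∠HNU = 23°  [same arc HU]
4. ∠HNP = 66°  [same arc PH]
5. ∠NHU = 43°  [△HUN]
6. ∠NPU = 43°  [same arc UN]
7. ∠NXP = 71°  [△PXN]

∠NXP = 71°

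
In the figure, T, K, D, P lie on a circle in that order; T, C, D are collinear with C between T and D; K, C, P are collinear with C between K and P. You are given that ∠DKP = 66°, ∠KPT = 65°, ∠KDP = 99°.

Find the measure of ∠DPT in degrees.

1. ∠DPK = 15°  [△KDP]
2. ∠KDT = 65°  [same arc TK]
3. ∠DTK = 15°  [same arc KD]
4. ∠DKT = 100°  [△TKD]
5. ∠DPT = 80°  [cyclic TKDP, opposite ∠K+∠P]

∠DPT = 80°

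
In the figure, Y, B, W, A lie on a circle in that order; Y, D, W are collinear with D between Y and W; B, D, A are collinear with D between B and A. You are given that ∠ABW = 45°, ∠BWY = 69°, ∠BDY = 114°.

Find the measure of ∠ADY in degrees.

1. ∠AYW = 45°  [same arc WA]
2. ∠BAY = 69°  [same arc YB]
3. ∠ADY = 66°  [△YDA]

∠ADY = 66°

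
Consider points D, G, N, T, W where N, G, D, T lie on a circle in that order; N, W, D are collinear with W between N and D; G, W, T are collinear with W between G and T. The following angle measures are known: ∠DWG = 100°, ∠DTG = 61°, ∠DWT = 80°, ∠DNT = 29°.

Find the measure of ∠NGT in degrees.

1. ∠GWN = 80°  [linear pair at W on ND]
2. ∠DNG = 61°  [same arc GD]
3. ∠NGT = 39°  [△NWG]

∠NGT = 39°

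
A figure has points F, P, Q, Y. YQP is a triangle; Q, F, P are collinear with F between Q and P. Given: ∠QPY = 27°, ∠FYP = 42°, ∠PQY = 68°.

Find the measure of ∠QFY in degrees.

1. ∠FPY = 27°  [F on ray PQ]
2. ∠PFY = 111°  [△YFP]
3. ∠QFY = 69°  [linear pair at F on QP]

∠QFY = 69°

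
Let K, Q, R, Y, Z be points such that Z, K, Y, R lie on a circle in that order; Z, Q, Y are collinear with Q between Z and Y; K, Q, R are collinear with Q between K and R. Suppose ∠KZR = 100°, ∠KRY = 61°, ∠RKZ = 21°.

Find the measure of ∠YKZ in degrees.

1. ∠KRZ = 59°  [△ZKR]
2. ∠KZY = 61°  [same arc KY]
3. ∠KYZ = 59°  [same arc ZK]
4. ∠YKZ = 60°  [△ZKY]

∠YKZ = 60°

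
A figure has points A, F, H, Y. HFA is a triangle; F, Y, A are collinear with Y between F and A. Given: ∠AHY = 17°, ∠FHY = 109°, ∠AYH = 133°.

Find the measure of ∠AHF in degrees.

1. ∠HAY = 30°  [△HYA]
2. ∠FYH = 47°  [linear pair at Y on FA]
3. ∠FAH = 30°  [Y on ray AF]
4. ∠HFY = 24°  [△HFY]
5. ∠AFH = 24°  [Y on ray FA]
6. ∠AHF = 126°  [△HFA]

∠AHF = 126°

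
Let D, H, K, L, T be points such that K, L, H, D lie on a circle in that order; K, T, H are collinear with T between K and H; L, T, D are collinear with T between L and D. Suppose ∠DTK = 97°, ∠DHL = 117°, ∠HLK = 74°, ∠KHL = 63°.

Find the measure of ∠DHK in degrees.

∠DHK = 54°

1. ∠DKL = 63°  [cyclic KLHD, opposite ∠K+∠H]
2. ∠KDL = 63°  [same arc KL]
3. ∠DLK = 54°  [△KLD]
4. ∠DHK = 54°  [same arc KD]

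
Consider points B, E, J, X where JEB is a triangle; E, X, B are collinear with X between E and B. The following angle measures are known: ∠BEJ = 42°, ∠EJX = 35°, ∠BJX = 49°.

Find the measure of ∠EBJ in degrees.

1. ∠JEX = 42°  [X on ray EB]
2. ∠EXJ = 103°  [△JEX]
3. ∠BXJ = 77°  [linear pair at X on EB]
4. ∠JBX = 54°  [△JXB]
5. ∠EBJ = 54°  [X on ray BE]

∠EBJ = 54°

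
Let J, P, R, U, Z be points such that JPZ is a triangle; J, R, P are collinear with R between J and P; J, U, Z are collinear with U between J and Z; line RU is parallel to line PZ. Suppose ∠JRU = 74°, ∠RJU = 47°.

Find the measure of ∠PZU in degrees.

1. ∠JUR = 59°  [△JRU]
2. ∠RUZ = 121°  [linear pair at U on JZ]
3. ∠PZU = 59°  [RU∥PZ, co-interior at Z–U]

∠PZU = 59°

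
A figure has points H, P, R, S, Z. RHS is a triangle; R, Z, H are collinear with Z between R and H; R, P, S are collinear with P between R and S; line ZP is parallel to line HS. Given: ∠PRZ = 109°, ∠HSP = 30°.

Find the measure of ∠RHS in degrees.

1. ∠HRS = 109°  [Z on RH, P on RS]
2. ∠HSR = 30°  [P on ray SR]
3. ∠RHS = 41°  [△RHS]

∠RHS = 41°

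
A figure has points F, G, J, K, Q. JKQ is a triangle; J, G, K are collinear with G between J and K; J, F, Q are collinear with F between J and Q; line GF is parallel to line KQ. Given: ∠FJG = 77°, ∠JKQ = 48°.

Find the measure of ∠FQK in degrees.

1. ∠KJQ = 77°  [G on JK, F on JQ]
2. ∠JQK = 55°  [△JKQ]
3. ∠FQK = 55°  [F on ray QJ]

∠FQK = 55°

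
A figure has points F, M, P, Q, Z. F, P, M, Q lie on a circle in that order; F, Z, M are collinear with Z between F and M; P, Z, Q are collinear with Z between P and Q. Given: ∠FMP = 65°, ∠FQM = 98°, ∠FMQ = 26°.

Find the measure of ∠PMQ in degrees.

∠PMQ = 91°

1. ∠FQP = 65°  [same arc FP]
2. ∠FPQ = 26°  [same arc FQ]
3. ∠PFQ = 89°  [△FPQ]
4. ∠PMQ = 91°  [cyclic FPMQ, opposite ∠F+∠M]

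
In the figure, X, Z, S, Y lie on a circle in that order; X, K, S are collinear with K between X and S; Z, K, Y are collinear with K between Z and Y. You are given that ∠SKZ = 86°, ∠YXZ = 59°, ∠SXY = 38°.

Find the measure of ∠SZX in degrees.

∠SZX = 103°

1. ∠YSZ = 121°  [cyclic XZSY, opposite ∠X+∠S]
2. ∠SZY = 38°  [same arc SY]
3. ∠SYZ = 21°  [△ZSY]
4. ∠XSZ = 56°  [△ZKS]
5. ∠SXZ = 21°  [same arc ZS]
6. ∠SZX = 103°  [△XZS]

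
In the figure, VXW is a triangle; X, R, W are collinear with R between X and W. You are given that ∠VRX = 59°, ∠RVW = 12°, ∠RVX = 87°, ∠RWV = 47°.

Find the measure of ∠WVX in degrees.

1. ∠RXV = 34°  [△VXR]
2. ∠VWX = 47°  [R on ray WX]
3. ∠VXW = 34°  [R on ray XW]
4. ∠WVX = 99°  [△VXW]

∠WVX = 99°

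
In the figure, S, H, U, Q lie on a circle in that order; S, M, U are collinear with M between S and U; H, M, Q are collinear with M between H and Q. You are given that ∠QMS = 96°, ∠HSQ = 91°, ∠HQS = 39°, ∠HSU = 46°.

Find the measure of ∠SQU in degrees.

1. ∠QMU = 84°  [linear pair at M on SU]
2. ∠QSU = 45°  [△SMQ]
3. ∠HQU = 46°  [same arc HU]
4. ∠QUS = 50°  [△UMQ]
5. ∠SQU = 85°  [△SUQ]

∠SQU = 85°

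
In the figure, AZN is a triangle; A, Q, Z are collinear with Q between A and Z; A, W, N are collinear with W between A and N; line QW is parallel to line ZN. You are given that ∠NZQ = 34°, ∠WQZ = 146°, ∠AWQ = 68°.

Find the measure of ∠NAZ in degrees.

1. ∠AZN = 34°  [Q on ray ZA]
2. ∠ANZ = 68°  [QW∥ZN, corresponding at W]
3. ∠NAZ = 78°  [△AZN]

∠NAZ = 78°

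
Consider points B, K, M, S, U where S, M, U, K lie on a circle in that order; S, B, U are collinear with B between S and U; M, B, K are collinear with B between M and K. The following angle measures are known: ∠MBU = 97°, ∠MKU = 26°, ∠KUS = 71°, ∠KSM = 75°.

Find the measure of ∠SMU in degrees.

∠SMU = 120°

1. ∠MSU = 26°  [same arc MU]
2. ∠KMS = 71°  [same arc SK]
3. ∠MKS = 34°  [△SMK]
4. ∠MUS = 34°  [same arc SM]
5. ∠SMU = 120°  [△SMU]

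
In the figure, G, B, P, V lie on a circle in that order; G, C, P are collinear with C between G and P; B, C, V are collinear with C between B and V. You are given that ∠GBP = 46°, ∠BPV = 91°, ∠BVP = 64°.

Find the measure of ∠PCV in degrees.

1. ∠GVP = 134°  [cyclic GBPV, opposite ∠B+∠V]
2. ∠PBV = 25°  [△BPV]
3. ∠PGV = 25°  [same arc PV]
4. ∠GPV = 21°  [△GPV]
5. ∠PCV = 95°  [△PCV]

∠PCV = 95°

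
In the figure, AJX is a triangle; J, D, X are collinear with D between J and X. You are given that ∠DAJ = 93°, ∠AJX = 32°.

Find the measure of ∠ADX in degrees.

∠ADX = 125°

1. ∠AJD = 32°  [D on ray JX]
2. ∠ADJ = 55°  [△AJD]
3. ∠ADX = 125°  [linear pair at D on JX]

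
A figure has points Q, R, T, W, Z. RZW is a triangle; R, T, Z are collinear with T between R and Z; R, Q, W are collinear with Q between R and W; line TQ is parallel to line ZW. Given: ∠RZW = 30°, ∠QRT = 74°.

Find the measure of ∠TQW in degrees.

∠TQW = 104°

1. ∠QTR = 30°  [TQ∥ZW, corresponding at T]
2. ∠RQT = 76°  [△RTQ]
3. ∠TQW = 104°  [linear pair at Q on RW]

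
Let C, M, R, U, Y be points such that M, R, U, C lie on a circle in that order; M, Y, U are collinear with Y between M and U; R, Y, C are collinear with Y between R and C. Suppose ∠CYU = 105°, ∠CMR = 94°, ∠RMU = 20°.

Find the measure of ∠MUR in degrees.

1. ∠MYR = 105°  [vertical angles at Y]
2. ∠CUR = 86°  [cyclic MRUC, opposite ∠M+∠U]
3. ∠RCU = 20°  [same arc RU]
4. ∠RYU = 75°  [linear pair at Y on MU]
5. ∠CRU = 74°  [△RUC]
6. ∠MUR = 31°  [△RYU]

∠MUR = 31°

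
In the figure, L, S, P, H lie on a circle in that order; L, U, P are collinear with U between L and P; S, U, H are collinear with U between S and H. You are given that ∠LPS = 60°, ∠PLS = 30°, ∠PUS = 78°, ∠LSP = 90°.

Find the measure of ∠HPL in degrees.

∠HPL = 48°

1. ∠LHS = 60°  [same arc LS]
2. ∠HUL = 78°  [vertical angles at U]
3. ∠LHP = 90°  [cyclic LSPH, opposite ∠S+∠H]
4. ∠HLP = 42°  [△LUH]
5. ∠HPL = 48°  [△LPH]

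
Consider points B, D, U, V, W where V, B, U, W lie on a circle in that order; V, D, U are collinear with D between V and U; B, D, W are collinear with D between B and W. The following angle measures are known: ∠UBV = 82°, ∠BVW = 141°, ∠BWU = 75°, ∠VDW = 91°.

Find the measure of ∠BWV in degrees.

1. ∠BVU = 75°  [same arc BU]
2. ∠BUV = 23°  [△VBU]
3. ∠BWV = 23°  [same arc VB]

∠BWV = 23°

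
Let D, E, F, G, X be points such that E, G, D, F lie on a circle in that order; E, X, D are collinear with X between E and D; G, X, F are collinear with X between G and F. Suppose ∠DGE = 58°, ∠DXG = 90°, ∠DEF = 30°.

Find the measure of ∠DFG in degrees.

∠DFG = 62°

1. ∠DFE = 122°  [cyclic EGDF, opposite ∠G+∠F]
2. ∠EXF = 90°  [vertical angles at X]
3. ∠EDF = 28°  [△EDF]
4. ∠DXF = 90°  [linear pair at X on ED]
5. ∠DFG = 62°  [△DXF]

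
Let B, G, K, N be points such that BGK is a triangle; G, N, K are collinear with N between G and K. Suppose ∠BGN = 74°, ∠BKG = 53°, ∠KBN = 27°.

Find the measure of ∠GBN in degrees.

∠GBN = 26°

1. ∠BKN = 53°  [N on ray KG]
2. ∠BNK = 100°  [△BNK]
3. ∠BNG = 80°  [linear pair at N on GK]
4. ∠GBN = 26°  [△BGN]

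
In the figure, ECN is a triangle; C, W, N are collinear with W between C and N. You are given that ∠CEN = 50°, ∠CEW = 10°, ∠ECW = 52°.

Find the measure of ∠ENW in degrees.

1. ∠ECN = 52°  [W on ray CN]
2. ∠CNE = 78°  [△ECN]
3. ∠ENW = 78°  [W on ray NC]

∠ENW = 78°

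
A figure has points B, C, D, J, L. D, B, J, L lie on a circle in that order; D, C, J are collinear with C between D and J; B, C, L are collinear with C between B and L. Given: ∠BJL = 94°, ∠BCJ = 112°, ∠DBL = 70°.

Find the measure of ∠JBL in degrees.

1. ∠BDL = 86°  [cyclic DBJL, opposite ∠D+∠J]
2. ∠DCL = 112°  [vertical angles at C]
3. ∠BLD = 24°  [△DBL]
4. ∠JDL = 44°  [△DCL]
5. ∠JBL = 44°  [same arc JL]

∠JBL = 44°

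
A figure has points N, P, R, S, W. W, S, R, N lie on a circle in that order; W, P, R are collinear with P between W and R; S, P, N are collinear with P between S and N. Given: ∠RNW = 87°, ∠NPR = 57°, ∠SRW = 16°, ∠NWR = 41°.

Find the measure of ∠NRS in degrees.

∠NRS = 68°

1. ∠NRW = 52°  [△WRN]
2. ∠RNS = 71°  [△RPN]
3. ∠NSR = 41°  [same arc RN]
4. ∠NRS = 68°  [△SRN]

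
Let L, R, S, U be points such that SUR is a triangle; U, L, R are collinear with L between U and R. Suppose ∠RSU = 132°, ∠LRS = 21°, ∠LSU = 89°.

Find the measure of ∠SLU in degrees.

1. ∠SRU = 21°  [L on ray RU]
2. ∠RUS = 27°  [△SUR]
3. ∠LUS = 27°  [L on ray UR]
4. ∠SLU = 64°  [△SUL]

∠SLU = 64°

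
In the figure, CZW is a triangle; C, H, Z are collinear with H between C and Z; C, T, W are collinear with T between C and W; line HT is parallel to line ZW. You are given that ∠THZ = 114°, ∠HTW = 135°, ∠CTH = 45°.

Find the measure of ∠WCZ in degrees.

∠WCZ = 69°

1. ∠CHT = 66°  [linear pair at H on CZ]
2. ∠HCT = 69°  [△CHT]
3. ∠WCZ = 69°  [H on CZ, T on CW]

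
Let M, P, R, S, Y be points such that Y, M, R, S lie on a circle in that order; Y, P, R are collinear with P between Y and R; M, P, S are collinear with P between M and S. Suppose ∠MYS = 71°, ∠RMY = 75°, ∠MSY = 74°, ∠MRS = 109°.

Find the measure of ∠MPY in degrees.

1. ∠SMY = 35°  [△YMS]
2. ∠MRY = 74°  [same arc YM]
3. ∠MYR = 31°  [△YMR]
4. ∠MPY = 114°  [△YPM]

∠MPY = 114°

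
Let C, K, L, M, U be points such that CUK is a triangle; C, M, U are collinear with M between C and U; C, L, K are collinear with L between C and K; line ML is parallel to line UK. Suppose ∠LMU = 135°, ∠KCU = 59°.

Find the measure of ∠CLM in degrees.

∠CLM = 76°

1. ∠CML = 45°  [linear pair at M on CU]
2. ∠LCM = 59°  [M on CU, L on CK]
3. ∠CLM = 76°  [△CML]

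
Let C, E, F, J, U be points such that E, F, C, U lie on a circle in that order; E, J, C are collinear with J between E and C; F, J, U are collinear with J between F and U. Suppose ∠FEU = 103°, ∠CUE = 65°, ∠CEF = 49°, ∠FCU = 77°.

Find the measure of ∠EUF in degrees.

1. ∠CFE = 115°  [cyclic EFCU, opposite ∠F+∠U]
2. ∠ECF = 16°  [△EFC]
3. ∠EUF = 16°  [same arc EF]

∠EUF = 16°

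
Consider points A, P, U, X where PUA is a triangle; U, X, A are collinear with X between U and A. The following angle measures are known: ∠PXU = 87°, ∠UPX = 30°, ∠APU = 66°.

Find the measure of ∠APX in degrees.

∠APX = 36°

1. ∠PUX = 63°  [△PUX]
2. ∠AXP = 93°  [linear pair at X on UA]
3. ∠AUP = 63°  [X on ray UA]
4. ∠PAU = 51°  [△PUA]
5. ∠PAX = 51°  [X on ray AU]
6. ∠APX = 36°  [△PXA]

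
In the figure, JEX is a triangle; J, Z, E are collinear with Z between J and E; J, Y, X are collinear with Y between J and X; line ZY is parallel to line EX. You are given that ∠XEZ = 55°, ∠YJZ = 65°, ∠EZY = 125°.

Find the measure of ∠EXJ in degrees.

1. ∠JEX = 55°  [Z on ray EJ]
2. ∠EJX = 65°  [Z on JE, Y on JX]
3. ∠EXJ = 60°  [△JEX]

∠EXJ = 60°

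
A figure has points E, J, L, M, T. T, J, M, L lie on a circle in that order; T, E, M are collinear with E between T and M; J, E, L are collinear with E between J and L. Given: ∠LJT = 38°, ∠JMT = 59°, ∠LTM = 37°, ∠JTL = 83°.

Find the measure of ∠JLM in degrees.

1. ∠LJM = 37°  [same arc ML]
2. ∠JML = 97°  [cyclic TJML, opposite ∠T+∠M]
3. ∠JLM = 46°  [△JML]

∠JLM = 46°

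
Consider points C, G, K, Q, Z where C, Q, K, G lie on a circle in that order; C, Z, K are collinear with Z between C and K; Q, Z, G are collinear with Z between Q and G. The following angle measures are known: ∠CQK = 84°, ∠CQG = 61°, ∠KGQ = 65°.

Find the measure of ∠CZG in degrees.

∠CZG = 126°

1. ∠CKG = 61°  [same arc CG]
2. ∠GZK = 54°  [△KZG]
3. ∠CZG = 126°  [linear pair at Z on CK]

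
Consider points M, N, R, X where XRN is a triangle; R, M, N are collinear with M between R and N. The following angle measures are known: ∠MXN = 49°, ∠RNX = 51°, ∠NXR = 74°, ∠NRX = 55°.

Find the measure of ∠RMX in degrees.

∠RMX = 100°

1. ∠MNX = 51°  [M on ray NR]
2. ∠NMX = 80°  [△XMN]
3. ∠RMX = 100°  [linear pair at M on RN]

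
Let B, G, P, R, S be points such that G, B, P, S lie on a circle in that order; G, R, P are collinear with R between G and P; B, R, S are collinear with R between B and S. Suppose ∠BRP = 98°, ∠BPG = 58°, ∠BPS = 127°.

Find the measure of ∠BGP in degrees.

1. ∠PBS = 24°  [△BRP]
2. ∠BSP = 29°  [△BPS]
3. ∠BGP = 29°  [same arc BP]

∠BGP = 29°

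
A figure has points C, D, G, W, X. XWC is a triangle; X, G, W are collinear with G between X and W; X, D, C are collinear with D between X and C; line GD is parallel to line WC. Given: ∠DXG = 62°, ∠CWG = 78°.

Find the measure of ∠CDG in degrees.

1. ∠CXW = 62°  [G on XW, D on XC]
2. ∠CWX = 78°  [G on ray WX]
3. ∠WCX = 40°  [△XWC]
4. ∠GDX = 40°  [GD∥WC, corresponding at D]
5. ∠CDG = 140°  [linear pair at D on XC]

∠CDG = 140°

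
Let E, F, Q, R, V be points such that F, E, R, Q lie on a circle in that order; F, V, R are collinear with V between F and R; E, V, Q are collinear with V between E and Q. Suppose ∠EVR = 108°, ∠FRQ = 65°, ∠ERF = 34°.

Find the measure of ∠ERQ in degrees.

∠ERQ = 99°

1. ∠FEQ = 65°  [same arc FQ]
2. ∠EQF = 34°  [same arc FE]
3. ∠EFQ = 81°  [△FEQ]
4. ∠ERQ = 99°  [cyclic FERQ, opposite ∠F+∠R]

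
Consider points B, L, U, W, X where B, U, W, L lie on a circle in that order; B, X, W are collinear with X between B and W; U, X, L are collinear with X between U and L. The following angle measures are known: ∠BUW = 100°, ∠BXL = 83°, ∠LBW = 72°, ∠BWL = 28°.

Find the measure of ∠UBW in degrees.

∠UBW = 55°

1. ∠UXW = 83°  [vertical angles at X]
2. ∠BUL = 28°  [same arc BL]
3. ∠BXU = 97°  [linear pair at X on BW]
4. ∠UBW = 55°  [△BXU]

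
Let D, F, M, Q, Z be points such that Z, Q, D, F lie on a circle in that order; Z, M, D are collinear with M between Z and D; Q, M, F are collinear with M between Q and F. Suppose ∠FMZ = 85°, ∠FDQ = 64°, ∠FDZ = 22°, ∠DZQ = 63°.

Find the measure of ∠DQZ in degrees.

1. ∠FZQ = 116°  [cyclic ZQDF, opposite ∠Z+∠D]
2. ∠FQZ = 22°  [same arc ZF]
3. ∠QFZ = 42°  [△ZQF]
4. ∠QDZ = 42°  [same arc ZQ]
5. ∠DQZ = 75°  [△ZQD]

∠DQZ = 75°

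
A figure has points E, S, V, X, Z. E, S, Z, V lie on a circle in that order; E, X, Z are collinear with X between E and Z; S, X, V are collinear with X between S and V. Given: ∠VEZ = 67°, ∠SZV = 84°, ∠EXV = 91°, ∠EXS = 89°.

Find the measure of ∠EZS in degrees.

∠EZS = 22°

1. ∠VSZ = 67°  [same arc ZV]
2. ∠SXZ = 91°  [vertical angles at X]
3. ∠EZS = 22°  [△SXZ]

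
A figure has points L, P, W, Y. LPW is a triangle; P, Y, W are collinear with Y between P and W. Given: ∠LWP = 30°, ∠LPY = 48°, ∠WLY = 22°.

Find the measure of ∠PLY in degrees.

1. ∠LWY = 30°  [Y on ray WP]
2. ∠LYW = 128°  [△LYW]
3. ∠LYP = 52°  [linear pair at Y on PW]
4. ∠PLY = 80°  [△LPY]

∠PLY = 80°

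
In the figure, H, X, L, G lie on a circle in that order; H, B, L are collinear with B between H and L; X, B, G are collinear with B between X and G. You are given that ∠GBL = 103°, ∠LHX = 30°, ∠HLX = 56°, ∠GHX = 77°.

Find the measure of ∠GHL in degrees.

∠GHL = 47°

1. ∠GBH = 77°  [linear pair at B on HL]
2. ∠HGX = 56°  [same arc HX]
3. ∠GHL = 47°  [△HBG]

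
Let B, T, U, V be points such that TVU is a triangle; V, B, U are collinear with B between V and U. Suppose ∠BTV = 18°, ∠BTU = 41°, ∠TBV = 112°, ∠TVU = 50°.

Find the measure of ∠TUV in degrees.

1. ∠TBU = 68°  [linear pair at B on VU]
2. ∠BUT = 71°  [△TBU]
3. ∠TUV = 71°  [B on ray UV]

∠TUV = 71°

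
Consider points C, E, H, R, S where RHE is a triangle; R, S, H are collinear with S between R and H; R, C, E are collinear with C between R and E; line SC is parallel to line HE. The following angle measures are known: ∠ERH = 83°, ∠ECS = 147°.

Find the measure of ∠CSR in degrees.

1. ∠CRS = 83°  [S on RH, C on RE]
2. ∠RCS = 33°  [linear pair at C on RE]
3. ∠CSR = 64°  [△RSC]

∠CSR = 64°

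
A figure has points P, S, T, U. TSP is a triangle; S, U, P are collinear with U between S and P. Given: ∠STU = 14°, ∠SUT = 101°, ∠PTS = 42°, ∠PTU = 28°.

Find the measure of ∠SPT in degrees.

1. ∠PUT = 79°  [linear pair at U on SP]
2. ∠TPU = 73°  [△TUP]
3. ∠SPT = 73°  [U on ray PS]

∠SPT = 73°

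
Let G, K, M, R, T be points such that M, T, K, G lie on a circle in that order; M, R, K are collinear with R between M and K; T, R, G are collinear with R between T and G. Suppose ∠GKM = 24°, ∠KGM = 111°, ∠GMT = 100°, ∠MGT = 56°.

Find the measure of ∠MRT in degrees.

1. ∠GTM = 24°  [same arc MG]
2. ∠KTM = 69°  [cyclic MTKG, opposite ∠T+∠G]
3. ∠MKT = 56°  [same arc MT]
4. ∠KMT = 55°  [△MTK]
5. ∠MRT = 101°  [△MRT]

∠MRT = 101°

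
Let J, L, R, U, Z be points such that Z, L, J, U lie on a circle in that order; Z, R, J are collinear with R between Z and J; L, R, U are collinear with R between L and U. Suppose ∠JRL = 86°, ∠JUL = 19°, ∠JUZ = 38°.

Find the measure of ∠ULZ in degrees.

∠ULZ = 67°

1. ∠LRZ = 94°  [linear pair at R on ZJ]
2. ∠JZL = 19°  [same arc LJ]
3. ∠ULZ = 67°  [△ZRL]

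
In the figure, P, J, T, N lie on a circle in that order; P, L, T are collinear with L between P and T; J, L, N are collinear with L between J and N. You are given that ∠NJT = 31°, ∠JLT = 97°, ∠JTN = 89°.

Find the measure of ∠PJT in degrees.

∠PJT = 68°

1. ∠JNT = 60°  [△JTN]
2. ∠JTP = 52°  [△JLT]
3. ∠JPT = 60°  [same arc JT]
4. ∠PJT = 68°  [△PJT]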